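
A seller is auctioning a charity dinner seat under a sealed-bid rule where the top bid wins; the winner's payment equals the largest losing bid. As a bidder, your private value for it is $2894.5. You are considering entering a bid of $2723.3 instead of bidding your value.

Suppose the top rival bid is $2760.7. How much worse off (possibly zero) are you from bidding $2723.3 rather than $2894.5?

$133.8

Bidding your value $2894.5: you win (since $2894.5 > $2760.7) and pay $2760.7. Payoff $133.8.
Bidding $2723.3: you lose. Payoff $0.
The competing bid $2760.7 lies between your shaded bid and your value, so underbidding forfeits an item you could have won at a profitable price.
Loss from deviating = $133.8 − ($0) = $133.8.
Because the price is fixed by the runner-up's bid, deviating from your value can only change a good outcome into a bad one — never the reverse.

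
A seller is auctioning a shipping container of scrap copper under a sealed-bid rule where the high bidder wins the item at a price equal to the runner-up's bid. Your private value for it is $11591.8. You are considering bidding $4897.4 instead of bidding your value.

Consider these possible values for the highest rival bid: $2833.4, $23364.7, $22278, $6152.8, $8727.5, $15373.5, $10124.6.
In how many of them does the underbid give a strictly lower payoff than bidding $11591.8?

3

The deviation hurts exactly when the highest competing bid lies strictly between $4897.4 and $11591.8 — underbidding then forfeits a profitable win.
$2833.4: below both → same outcome either way.
$23364.7: above both → same outcome either way.
$22278: above both → same outcome either way.
$6152.8: inside the interval → strictly worse (loss $5439).
$8727.5: inside the interval → strictly worse (loss $2864.3).
$15373.5: above both → same outcome either way.
$10124.6: inside the interval → strictly worse (loss $1467.2).
Count: 3.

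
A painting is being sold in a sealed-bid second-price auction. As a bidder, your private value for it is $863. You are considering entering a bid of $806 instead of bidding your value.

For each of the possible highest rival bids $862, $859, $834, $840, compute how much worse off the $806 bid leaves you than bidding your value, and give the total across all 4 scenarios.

The deviation costs you only when the competing bid falls strictly between $806 and $863; elsewhere both bids give the same outcome.
$862: truthful payoff $1, deviation payoff $0 → loss $1.
$859: truthful payoff $4, deviation payoff $0 → loss $4.
$834: truthful payoff $29, deviation payoff $0 → loss $29.
$840: truthful payoff $23, deviation payoff $0 → loss $23.
Total loss = $1 + $4 + $29 + $23 = $57.

$57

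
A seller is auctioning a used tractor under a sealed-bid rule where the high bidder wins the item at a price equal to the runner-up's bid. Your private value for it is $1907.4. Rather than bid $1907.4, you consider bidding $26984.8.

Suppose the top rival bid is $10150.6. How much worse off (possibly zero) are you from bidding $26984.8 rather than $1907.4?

$8243.2

Bidding your value $1907.4: you lose (since $1907.4 < $10150.6). Payoff $0.
Bidding $26984.8: you win and pay $10150.6. Payoff $1907.4 − $10150.6 = −$8243.2.
The competing bid $10150.6 lies between your value and your inflated bid, so overbidding wins an item priced above your value.
Loss from deviating = $0 − (−$8243.2) = $8243.2.
Because the price is fixed by the runner-up's bid, deviating from your value can only change a good outcome into a bad one — never the reverse.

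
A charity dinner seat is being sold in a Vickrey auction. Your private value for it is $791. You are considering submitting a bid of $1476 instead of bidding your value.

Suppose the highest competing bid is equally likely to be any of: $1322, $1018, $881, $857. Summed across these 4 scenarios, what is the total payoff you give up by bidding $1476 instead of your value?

The deviation costs you only when the competing bid falls strictly between $791 and $1476; elsewhere both bids give the same outcome.
$1322: truthful payoff $0, deviation payoff −$531 → loss $531.
$1018: truthful payoff $0, deviation payoff −$227 → loss $227.
$881: truthful payoff $0, deviation payoff −$90 → loss $90.
$857: truthful payoff $0, deviation payoff −$66 → loss $66.
Total loss = $531 + $227 + $90 + $66 = $914.

$914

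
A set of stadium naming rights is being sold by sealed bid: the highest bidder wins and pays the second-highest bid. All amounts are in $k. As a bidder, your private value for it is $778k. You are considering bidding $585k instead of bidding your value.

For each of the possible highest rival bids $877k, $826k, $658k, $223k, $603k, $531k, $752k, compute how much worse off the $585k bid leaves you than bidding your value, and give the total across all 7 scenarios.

$321k

The deviation costs you only when the competing bid falls strictly between $585k and $778k; elsewhere both bids give the same outcome.
$877k: outcomes coincide → loss $0k.
$826k: outcomes coincide → loss $0k.
$658k: truthful payoff $120k, deviation payoff $0k → loss $120k.
$223k: outcomes coincide → loss $0k.
$603k: truthful payoff $175k, deviation payoff $0k → loss $175k.
$531k: outcomes coincide → loss $0k.
$752k: truthful payoff $26k, deviation payoff $0k → loss $26k.
Total loss = $120k + $175k + $26k = $321k.
Because the price is fixed by the runner-up's bid, deviating from your value can only change a good outcome into a bad one — never the reverse.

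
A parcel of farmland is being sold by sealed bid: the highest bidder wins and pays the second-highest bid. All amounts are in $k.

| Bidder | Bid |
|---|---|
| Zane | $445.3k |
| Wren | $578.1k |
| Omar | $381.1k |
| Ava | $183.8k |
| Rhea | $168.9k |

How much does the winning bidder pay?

$445.3k

Highest bid: Wren at $578.1k, so Wren wins.
Second-highest bid: Zane at $445.3k — that is the price the winner pays.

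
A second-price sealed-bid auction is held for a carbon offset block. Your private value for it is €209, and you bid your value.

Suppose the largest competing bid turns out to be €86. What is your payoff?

€123

Your bid €209 exceeds the highest competing bid €86, so you win.
In a second-price auction the winner pays the second-highest bid, €86.
Payoff = value − price = €209 − €86 = €123.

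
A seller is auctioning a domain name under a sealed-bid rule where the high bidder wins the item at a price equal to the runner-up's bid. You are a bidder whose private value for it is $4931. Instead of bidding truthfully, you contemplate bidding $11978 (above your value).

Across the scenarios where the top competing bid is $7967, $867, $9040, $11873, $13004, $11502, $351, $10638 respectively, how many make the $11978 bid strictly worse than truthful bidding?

The deviation hurts exactly when the highest competing bid lies strictly between $4931 and $11978 — overbidding then wins at a price above your value.
$7967: inside the interval → strictly worse (loss $3036).
$867: below both → same outcome either way.
$9040: inside the interval → strictly worse (loss $4109).
$11873: inside the interval → strictly worse (loss $6942).
$13004: above both → same outcome either way.
$11502: inside the interval → strictly worse (loss $6571).
$351: below both → same outcome either way.
$10638: inside the interval → strictly worse (loss $5707).
Count: 5.

5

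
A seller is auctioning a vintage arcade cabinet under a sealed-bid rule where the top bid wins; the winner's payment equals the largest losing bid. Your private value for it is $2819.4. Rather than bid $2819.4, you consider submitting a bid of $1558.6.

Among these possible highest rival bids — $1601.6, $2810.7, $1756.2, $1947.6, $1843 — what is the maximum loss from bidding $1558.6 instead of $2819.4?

$1601.6: truthful gives $1217.8, deviation gives $0 → loss $1217.8.
$2810.7: truthful gives $8.7, deviation gives $0 → loss $8.7.
$1756.2: truthful gives $1063.2, deviation gives $0 → loss $1063.2.
$1947.6: truthful gives $871.8, deviation gives $0 → loss $871.8.
$1843: truthful gives $976.4, deviation gives $0 → loss $976.4.
Maximum loss: $1217.8.

$1217.8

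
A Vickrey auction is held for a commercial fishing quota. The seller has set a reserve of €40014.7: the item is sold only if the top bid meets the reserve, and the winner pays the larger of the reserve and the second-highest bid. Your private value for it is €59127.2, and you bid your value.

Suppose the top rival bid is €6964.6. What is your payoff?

Your bid €59127.2 is the highest and exceeds the reserve.
Price = max(second-highest bid, reserve) = max(€6964.6, €40014.7) = €40014.7.
Payoff = €59127.2 − €40014.7 = €19112.5.

€19112.5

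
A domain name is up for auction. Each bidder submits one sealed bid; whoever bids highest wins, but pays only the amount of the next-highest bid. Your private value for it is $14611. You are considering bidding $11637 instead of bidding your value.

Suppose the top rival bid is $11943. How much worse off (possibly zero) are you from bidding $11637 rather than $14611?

$2668

Bidding your value $14611: you win (since $14611 > $11943) and pay $11943. Payoff $2668.
Bidding $11637: you lose. Payoff $0.
The competing bid $11943 lies between your shaded bid and your value, so underbidding forfeits an item you could have won at a profitable price.
Loss from deviating = $2668 − ($0) = $2668.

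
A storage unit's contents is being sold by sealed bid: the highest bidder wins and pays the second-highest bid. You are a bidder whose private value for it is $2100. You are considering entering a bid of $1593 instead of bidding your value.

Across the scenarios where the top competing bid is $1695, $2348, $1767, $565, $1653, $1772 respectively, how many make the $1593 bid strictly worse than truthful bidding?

The deviation hurts exactly when the highest competing bid lies strictly between $1593 and $2100 — underbidding then forfeits a profitable win.
$1695: inside the interval → strictly worse (loss $405).
$2348: above both → same outcome either way.
$1767: inside the interval → strictly worse (loss $333).
$565: below both → same outcome either way.
$1653: inside the interval → strictly worse (loss $447).
$1772: inside the interval → strictly worse (loss $328).
Count: 4.

4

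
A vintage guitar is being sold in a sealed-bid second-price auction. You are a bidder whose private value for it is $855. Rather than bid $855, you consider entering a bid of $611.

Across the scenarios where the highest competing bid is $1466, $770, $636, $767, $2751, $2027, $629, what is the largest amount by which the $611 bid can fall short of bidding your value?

$1466: same outcome either way → loss $0.
$770: truthful gives $85, deviation gives $0 → loss $85.
$636: truthful gives $219, deviation gives $0 → loss $219.
$767: truthful gives $88, deviation gives $0 → loss $88.
$2751: same outcome either way → loss $0.
$2027: same outcome either way → loss $0.
$629: truthful gives $226, deviation gives $0 → loss $226.
Maximum loss: $226.

$226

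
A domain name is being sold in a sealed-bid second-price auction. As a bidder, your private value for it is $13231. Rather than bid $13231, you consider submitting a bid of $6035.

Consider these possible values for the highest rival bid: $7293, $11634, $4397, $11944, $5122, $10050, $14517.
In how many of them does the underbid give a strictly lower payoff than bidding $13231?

4

The deviation hurts exactly when the highest competing bid lies strictly between $6035 and $13231 — underbidding then forfeits a profitable win.
$7293: inside the interval → strictly worse (loss $5938).
$11634: inside the interval → strictly worse (loss $1597).
$4397: below both → same outcome either way.
$11944: inside the interval → strictly worse (loss $1287).
$5122: below both → same outcome either way.
$10050: inside the interval → strictly worse (loss $3181).
$14517: above both → same outcome either way.
Count: 4.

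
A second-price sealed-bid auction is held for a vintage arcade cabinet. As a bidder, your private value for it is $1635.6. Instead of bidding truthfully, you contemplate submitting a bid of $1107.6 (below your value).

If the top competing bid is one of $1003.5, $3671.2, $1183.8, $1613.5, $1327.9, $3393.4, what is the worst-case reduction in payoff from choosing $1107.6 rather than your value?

$1003.5: same outcome either way → loss $0.
$3671.2: same outcome either way → loss $0.
$1183.8: truthful gives $451.8, deviation gives $0 → loss $451.8.
$1613.5: truthful gives $22.1, deviation gives $0 → loss $22.1.
$1327.9: truthful gives $307.7, deviation gives $0 → loss $307.7.
$3393.4: same outcome either way → loss $0.
Maximum loss: $451.8.

$451.8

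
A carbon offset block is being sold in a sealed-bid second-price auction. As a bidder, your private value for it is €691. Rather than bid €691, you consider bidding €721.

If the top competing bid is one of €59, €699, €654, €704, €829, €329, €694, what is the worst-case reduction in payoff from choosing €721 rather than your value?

€13

€59: same outcome either way → loss €0.
€699: truthful gives €0, deviation gives −€8 → loss €8.
€654: same outcome either way → loss €0.
€704: truthful gives €0, deviation gives −€13 → loss €13.
€829: same outcome either way → loss €0.
€329: same outcome either way → loss €0.
€694: truthful gives €0, deviation gives −€3 → loss €3.
Maximum loss: €13.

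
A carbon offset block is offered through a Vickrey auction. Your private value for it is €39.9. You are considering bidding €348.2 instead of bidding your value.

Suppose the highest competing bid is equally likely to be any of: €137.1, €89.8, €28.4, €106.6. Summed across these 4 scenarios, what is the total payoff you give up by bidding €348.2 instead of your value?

The deviation costs you only when the competing bid falls strictly between €39.9 and €348.2; elsewhere both bids give the same outcome.
€137.1: truthful payoff €0, deviation payoff −€97.2 → loss €97.2.
€89.8: truthful payoff €0, deviation payoff −€49.9 → loss €49.9.
€28.4: outcomes coincide → loss €0.
€106.6: truthful payoff €0, deviation payoff −€66.7 → loss €66.7.
Total loss = €97.2 + €49.9 + €66.7 = €213.8.
Because the price is fixed by the runner-up's bid, deviating from your value can only change a good outcome into a bad one — never the reverse.

€213.8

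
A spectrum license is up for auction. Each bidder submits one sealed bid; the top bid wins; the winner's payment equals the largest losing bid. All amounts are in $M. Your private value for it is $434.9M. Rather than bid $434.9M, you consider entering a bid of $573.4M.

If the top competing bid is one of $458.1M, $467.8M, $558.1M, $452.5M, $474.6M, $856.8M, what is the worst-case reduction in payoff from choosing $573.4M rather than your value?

$123.2M

$458.1M: truthful gives $0M, deviation gives −$23.2M → loss $23.2M.
$467.8M: truthful gives $0M, deviation gives −$32.9M → loss $32.9M.
$558.1M: truthful gives $0M, deviation gives −$123.2M → loss $123.2M.
$452.5M: truthful gives $0M, deviation gives −$17.6M → loss $17.6M.
$474.6M: truthful gives $0M, deviation gives −$39.7M → loss $39.7M.
$856.8M: same outcome either way → loss $0M.
Maximum loss: $123.2M.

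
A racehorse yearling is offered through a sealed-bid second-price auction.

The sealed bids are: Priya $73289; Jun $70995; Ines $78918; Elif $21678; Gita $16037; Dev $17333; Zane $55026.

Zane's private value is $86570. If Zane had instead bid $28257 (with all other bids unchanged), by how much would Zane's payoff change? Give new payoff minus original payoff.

$0

The highest bid among the other bidders is $78918; Zane's bid doesn't change that.
Original bid $55026: Zane is not highest (top rival bid is $78918); payoff $0.
Alternative bid $28257: Zane is not highest (top rival bid is $78918); payoff $0.
Change in payoff = $0 − ($0) = $0.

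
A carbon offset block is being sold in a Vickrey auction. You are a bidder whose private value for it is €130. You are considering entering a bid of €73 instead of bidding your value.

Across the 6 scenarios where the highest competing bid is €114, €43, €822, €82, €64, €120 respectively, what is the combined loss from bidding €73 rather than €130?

The deviation costs you only when the competing bid falls strictly between €73 and €130; elsewhere both bids give the same outcome.
€114: truthful payoff €16, deviation payoff €0 → loss €16.
€43: outcomes coincide → loss €0.
€822: outcomes coincide → loss €0.
€82: truthful payoff €48, deviation payoff €0 → loss €48.
€64: outcomes coincide → loss €0.
€120: truthful payoff €10, deviation payoff €0 → loss €10.
Total loss = €16 + €48 + €10 = €74.

€74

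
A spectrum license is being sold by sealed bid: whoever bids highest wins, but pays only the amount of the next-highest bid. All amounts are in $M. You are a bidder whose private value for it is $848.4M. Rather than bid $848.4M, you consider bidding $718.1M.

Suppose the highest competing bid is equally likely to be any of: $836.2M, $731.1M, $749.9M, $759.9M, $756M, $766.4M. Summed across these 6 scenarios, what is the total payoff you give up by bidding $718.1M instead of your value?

The deviation costs you only when the competing bid falls strictly between $718.1M and $848.4M; elsewhere both bids give the same outcome.
$836.2M: truthful payoff $12.2M, deviation payoff $0M → loss $12.2M.
$731.1M: truthful payoff $117.3M, deviation payoff $0M → loss $117.3M.
$749.9M: truthful payoff $98.5M, deviation payoff $0M → loss $98.5M.
$759.9M: truthful payoff $88.5M, deviation payoff $0M → loss $88.5M.
$756M: truthful payoff $92.4M, deviation payoff $0M → loss $92.4M.
$766.4M: truthful payoff $82M, deviation payoff $0M → loss $82M.
Total loss = $12.2M + $117.3M + $98.5M + $88.5M + $92.4M + $82M = $490.9M.

$490.9M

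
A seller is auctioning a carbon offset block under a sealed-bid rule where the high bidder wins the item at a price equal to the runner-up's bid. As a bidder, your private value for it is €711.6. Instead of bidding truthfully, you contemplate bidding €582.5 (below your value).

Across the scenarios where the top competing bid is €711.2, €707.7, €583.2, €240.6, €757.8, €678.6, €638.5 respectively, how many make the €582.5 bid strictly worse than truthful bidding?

The deviation hurts exactly when the highest competing bid lies strictly between €582.5 and €711.6 — underbidding then forfeits a profitable win.
€711.2: inside the interval → strictly worse (loss €0.4).
€707.7: inside the interval → strictly worse (loss €3.9).
€583.2: inside the interval → strictly worse (loss €128.4).
€240.6: below both → same outcome either way.
€757.8: above both → same outcome either way.
€678.6: inside the interval → strictly worse (loss €33).
€638.5: inside the interval → strictly worse (loss €73.1).
Count: 5.

5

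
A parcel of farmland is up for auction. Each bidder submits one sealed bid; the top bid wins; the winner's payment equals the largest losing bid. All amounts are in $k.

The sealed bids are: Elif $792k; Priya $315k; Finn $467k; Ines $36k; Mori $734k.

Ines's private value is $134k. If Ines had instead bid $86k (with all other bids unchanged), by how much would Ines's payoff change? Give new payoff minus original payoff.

The highest bid among the other bidders is $792k; Ines's bid doesn't change that.
Original bid $36k: Ines is not highest (top rival bid is $792k); payoff $0k.
Alternative bid $86k: Ines is not highest (top rival bid is $792k); payoff $0k.
Change in payoff = $0k − ($0k) = $0k.

$0k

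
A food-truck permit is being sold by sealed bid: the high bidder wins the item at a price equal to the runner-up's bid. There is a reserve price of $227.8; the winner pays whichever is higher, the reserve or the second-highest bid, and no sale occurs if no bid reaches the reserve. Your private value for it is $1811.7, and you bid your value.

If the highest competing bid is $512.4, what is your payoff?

Your bid $1811.7 is the highest and exceeds the reserve.
Price = max(second-highest bid, reserve) = max($512.4, $227.8) = $512.4.
Payoff = $1811.7 − $512.4 = $1299.3.

$1299.3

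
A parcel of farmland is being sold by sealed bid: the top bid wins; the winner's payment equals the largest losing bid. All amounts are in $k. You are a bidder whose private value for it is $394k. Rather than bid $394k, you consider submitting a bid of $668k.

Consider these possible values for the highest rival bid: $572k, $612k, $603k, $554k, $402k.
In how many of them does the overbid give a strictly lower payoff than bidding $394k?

5

The deviation hurts exactly when the highest competing bid lies strictly between $394k and $668k — overbidding then wins at a price above your value.
$572k: inside the interval → strictly worse (loss $178k).
$612k: inside the interval → strictly worse (loss $218k).
$603k: inside the interval → strictly worse (loss $209k).
$554k: inside the interval → strictly worse (loss $160k).
$402k: inside the interval → strictly worse (loss $8k).
Count: 5.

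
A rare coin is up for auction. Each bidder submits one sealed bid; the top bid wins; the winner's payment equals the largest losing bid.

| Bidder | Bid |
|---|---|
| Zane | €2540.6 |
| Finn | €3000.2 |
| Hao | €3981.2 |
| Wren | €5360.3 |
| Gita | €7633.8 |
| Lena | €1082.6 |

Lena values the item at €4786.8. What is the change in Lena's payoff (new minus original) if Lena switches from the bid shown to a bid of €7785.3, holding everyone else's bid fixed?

−€2847

The highest bid among the other bidders is €7633.8; Lena's bid doesn't change that.
Original bid €1082.6: Lena is not highest (top rival bid is €7633.8); payoff €0.
Alternative bid €7785.3: Lena is highest, pays the top rival bid €7633.8; payoff €4786.8 − €7633.8 = −€2847.
Change in payoff = −€2847 − (€0) = −€2847.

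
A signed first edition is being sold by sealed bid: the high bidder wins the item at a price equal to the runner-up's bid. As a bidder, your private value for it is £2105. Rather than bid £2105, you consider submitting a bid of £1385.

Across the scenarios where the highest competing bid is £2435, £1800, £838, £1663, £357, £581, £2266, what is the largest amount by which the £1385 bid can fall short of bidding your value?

£442

£2435: same outcome either way → loss £0.
£1800: truthful gives £305, deviation gives £0 → loss £305.
£838: same outcome either way → loss £0.
£1663: truthful gives £442, deviation gives £0 → loss £442.
£357: same outcome either way → loss £0.
£581: same outcome either way → loss £0.
£2266: same outcome either way → loss £0.
Maximum loss: £442.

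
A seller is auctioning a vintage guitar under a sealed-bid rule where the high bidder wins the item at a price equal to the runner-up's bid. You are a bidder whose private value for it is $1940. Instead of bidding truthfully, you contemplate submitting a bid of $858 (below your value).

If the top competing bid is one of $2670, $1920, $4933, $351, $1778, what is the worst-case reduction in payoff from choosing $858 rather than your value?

$2670: same outcome either way → loss $0.
$1920: truthful gives $20, deviation gives $0 → loss $20.
$4933: same outcome either way → loss $0.
$351: same outcome either way → loss $0.
$1778: truthful gives $162, deviation gives $0 → loss $162.
Maximum loss: $162.

$162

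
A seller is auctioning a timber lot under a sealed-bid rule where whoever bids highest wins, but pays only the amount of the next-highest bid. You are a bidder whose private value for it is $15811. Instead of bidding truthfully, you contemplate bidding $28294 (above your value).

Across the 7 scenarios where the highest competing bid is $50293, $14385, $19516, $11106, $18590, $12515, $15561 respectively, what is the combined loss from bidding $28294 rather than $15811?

The deviation costs you only when the competing bid falls strictly between $15811 and $28294; elsewhere both bids give the same outcome.
$50293: outcomes coincide → loss $0.
$14385: outcomes coincide → loss $0.
$19516: truthful payoff $0, deviation payoff −$3705 → loss $3705.
$11106: outcomes coincide → loss $0.
$18590: truthful payoff $0, deviation payoff −$2779 → loss $2779.
$12515: outcomes coincide → loss $0.
$15561: outcomes coincide → loss $0.
Total loss = $3705 + $2779 = $6484.
Because the price is fixed by the runner-up's bid, deviating from your value can only change a good outcome into a bad one — never the reverse.

$6484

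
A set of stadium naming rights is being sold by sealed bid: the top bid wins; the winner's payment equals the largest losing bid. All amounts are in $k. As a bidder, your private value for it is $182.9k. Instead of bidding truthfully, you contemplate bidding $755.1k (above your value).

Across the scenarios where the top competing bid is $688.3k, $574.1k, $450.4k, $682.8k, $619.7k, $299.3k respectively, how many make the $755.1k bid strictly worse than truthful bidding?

6

The deviation hurts exactly when the highest competing bid lies strictly between $182.9k and $755.1k — overbidding then wins at a price above your value.
$688.3k: inside the interval → strictly worse (loss $505.4k).
$574.1k: inside the interval → strictly worse (loss $391.2k).
$450.4k: inside the interval → strictly worse (loss $267.5k).
$682.8k: inside the interval → strictly worse (loss $499.9k).
$619.7k: inside the interval → strictly worse (loss $436.8k).
$299.3k: inside the interval → strictly worse (loss $116.4k).
Count: 6.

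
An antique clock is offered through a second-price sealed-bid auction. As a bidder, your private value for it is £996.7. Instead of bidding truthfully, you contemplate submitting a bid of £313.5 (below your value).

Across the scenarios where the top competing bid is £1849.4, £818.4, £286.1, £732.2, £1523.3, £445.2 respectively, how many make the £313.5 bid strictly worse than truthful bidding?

3

The deviation hurts exactly when the highest competing bid lies strictly between £313.5 and £996.7 — underbidding then forfeits a profitable win.
£1849.4: above both → same outcome either way.
£818.4: inside the interval → strictly worse (loss £178.3).
£286.1: below both → same outcome either way.
£732.2: inside the interval → strictly worse (loss £264.5).
£1523.3: above both → same outcome either way.
£445.2: inside the interval → strictly worse (loss £551.5).
Count: 3.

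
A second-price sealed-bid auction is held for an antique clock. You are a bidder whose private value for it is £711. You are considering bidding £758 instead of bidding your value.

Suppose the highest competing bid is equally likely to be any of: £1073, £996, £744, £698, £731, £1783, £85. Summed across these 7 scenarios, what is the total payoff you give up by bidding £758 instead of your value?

The deviation costs you only when the competing bid falls strictly between £711 and £758; elsewhere both bids give the same outcome.
£1073: outcomes coincide → loss £0.
£996: outcomes coincide → loss £0.
£744: truthful payoff £0, deviation payoff −£33 → loss £33.
£698: outcomes coincide → loss £0.
£731: truthful payoff £0, deviation payoff −£20 → loss £20.
£1783: outcomes coincide → loss £0.
£85: outcomes coincide → loss £0.
Total loss = £33 + £20 = £53.

£53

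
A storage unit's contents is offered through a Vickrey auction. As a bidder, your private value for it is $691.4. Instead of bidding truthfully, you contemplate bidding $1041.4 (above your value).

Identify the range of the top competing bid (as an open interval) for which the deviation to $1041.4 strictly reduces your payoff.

If the competing bid is below $691.4, both bids win at the same price — no difference.
If it is above $1041.4, both bids lose — no difference.
If it lies strictly between $691.4 and $1041.4, bidding your value loses (payoff 0) while bidding $1041.4 wins at a price above your value (payoff negative).
So the deviation strictly hurts on the open interval ($691.4, $1041.4).

($691.4, $1041.4)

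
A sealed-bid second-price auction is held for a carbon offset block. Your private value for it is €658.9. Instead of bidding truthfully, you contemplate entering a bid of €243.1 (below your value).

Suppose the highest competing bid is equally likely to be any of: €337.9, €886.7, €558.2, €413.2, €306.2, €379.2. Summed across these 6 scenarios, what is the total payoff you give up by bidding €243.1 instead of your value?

€1299.8

The deviation costs you only when the competing bid falls strictly between €243.1 and €658.9; elsewhere both bids give the same outcome.
€337.9: truthful payoff €321, deviation payoff €0 → loss €321.
€886.7: outcomes coincide → loss €0.
€558.2: truthful payoff €100.7, deviation payoff €0 → loss €100.7.
€413.2: truthful payoff €245.7, deviation payoff €0 → loss €245.7.
€306.2: truthful payoff €352.7, deviation payoff €0 → loss €352.7.
€379.2: truthful payoff €279.7, deviation payoff €0 → loss €279.7.
Total loss = €321 + €100.7 + €245.7 + €352.7 + €279.7 = €1299.8.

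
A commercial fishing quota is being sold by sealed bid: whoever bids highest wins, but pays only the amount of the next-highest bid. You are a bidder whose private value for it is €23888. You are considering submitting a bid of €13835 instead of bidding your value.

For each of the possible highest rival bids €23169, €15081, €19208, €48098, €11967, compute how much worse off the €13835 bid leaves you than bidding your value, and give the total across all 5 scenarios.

The deviation costs you only when the competing bid falls strictly between €13835 and €23888; elsewhere both bids give the same outcome.
€23169: truthful payoff €719, deviation payoff €0 → loss €719.
€15081: truthful payoff €8807, deviation payoff €0 → loss €8807.
€19208: truthful payoff €4680, deviation payoff €0 → loss €4680.
€48098: outcomes coincide → loss €0.
€11967: outcomes coincide → loss €0.
Total loss = €719 + €8807 + €4680 = €14206.

€14206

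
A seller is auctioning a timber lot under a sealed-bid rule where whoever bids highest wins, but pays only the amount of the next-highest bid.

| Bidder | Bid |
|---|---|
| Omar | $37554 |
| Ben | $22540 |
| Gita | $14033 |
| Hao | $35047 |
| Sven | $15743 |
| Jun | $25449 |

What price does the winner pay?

$35047

Highest bid: Omar at $37554, so Omar wins.
Second-highest bid: Hao at $35047 — that is the price the winner pays.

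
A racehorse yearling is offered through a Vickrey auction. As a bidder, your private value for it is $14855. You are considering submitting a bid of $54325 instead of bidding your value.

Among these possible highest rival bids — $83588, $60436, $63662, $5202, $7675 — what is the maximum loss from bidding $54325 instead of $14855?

$0

$83588: same outcome either way → loss $0.
$60436: same outcome either way → loss $0.
$63662: same outcome either way → loss $0.
$5202: same outcome either way → loss $0.
$7675: same outcome either way → loss $0.
Maximum loss: $0.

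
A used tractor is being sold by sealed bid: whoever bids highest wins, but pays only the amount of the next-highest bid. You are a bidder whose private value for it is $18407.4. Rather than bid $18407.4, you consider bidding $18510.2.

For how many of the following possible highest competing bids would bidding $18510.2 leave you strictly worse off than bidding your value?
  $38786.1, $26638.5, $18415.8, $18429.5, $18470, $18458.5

4

The deviation hurts exactly when the highest competing bid lies strictly between $18407.4 and $18510.2 — overbidding then wins at a price above your value.
$38786.1: above both → same outcome either way.
$26638.5: above both → same outcome either way.
$18415.8: inside the interval → strictly worse (loss $8.4).
$18429.5: inside the interval → strictly worse (loss $22.1).
$18470: inside the interval → strictly worse (loss $62.6).
$18458.5: inside the interval → strictly worse (loss $51.1).
Count: 4.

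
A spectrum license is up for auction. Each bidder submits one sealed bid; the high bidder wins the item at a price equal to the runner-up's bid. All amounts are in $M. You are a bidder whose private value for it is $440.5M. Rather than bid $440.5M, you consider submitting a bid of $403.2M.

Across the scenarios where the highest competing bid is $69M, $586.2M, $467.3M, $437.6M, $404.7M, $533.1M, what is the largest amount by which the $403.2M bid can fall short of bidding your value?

$69M: same outcome either way → loss $0M.
$586.2M: same outcome either way → loss $0M.
$467.3M: same outcome either way → loss $0M.
$437.6M: truthful gives $2.9M, deviation gives $0M → loss $2.9M.
$404.7M: truthful gives $35.8M, deviation gives $0M → loss $35.8M.
$533.1M: same outcome either way → loss $0M.
Maximum loss: $35.8M.

$35.8M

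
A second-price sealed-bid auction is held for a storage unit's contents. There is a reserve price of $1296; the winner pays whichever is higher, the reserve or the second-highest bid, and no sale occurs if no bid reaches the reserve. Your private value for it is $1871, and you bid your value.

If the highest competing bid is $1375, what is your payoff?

$496

Your bid $1871 is the highest and exceeds the reserve.
Price = max(second-highest bid, reserve) = max($1375, $1296) = $1375.
Payoff = $1871 − $1375 = $496.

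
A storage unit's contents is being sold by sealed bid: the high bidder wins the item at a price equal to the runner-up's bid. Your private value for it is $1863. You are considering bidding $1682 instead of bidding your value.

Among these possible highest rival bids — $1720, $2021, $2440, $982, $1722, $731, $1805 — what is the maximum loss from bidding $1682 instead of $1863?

$143

$1720: truthful gives $143, deviation gives $0 → loss $143.
$2021: same outcome either way → loss $0.
$2440: same outcome either way → loss $0.
$982: same outcome either way → loss $0.
$1722: truthful gives $141, deviation gives $0 → loss $141.
$731: same outcome either way → loss $0.
$1805: truthful gives $58, deviation gives $0 → loss $58.
Maximum loss: $143.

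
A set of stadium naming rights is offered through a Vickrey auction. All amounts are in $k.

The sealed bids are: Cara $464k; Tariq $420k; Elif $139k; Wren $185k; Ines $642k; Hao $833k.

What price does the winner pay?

Highest bid: Hao at $833k, so Hao wins.
Second-highest bid: Ines at $642k — that is the price the winner pays.

$642k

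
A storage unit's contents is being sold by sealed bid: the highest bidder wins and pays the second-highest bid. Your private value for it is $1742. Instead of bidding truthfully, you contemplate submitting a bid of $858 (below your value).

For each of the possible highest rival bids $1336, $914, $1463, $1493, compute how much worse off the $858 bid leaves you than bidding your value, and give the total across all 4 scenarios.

$1762

The deviation costs you only when the competing bid falls strictly between $858 and $1742; elsewhere both bids give the same outcome.
$1336: truthful payoff $406, deviation payoff $0 → loss $406.
$914: truthful payoff $828, deviation payoff $0 → loss $828.
$1463: truthful payoff $279, deviation payoff $0 → loss $279.
$1493: truthful payoff $249, deviation payoff $0 → loss $249.
Total loss = $406 + $828 + $279 + $249 = $1762.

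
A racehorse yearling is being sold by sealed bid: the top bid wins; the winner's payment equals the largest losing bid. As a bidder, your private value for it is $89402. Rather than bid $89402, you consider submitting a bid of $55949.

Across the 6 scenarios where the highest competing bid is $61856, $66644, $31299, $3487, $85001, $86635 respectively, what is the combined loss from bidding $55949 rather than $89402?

$57472

The deviation costs you only when the competing bid falls strictly between $55949 and $89402; elsewhere both bids give the same outcome.
$61856: truthful payoff $27546, deviation payoff $0 → loss $27546.
$66644: truthful payoff $22758, deviation payoff $0 → loss $22758.
$31299: outcomes coincide → loss $0.
$3487: outcomes coincide → loss $0.
$85001: truthful payoff $4401, deviation payoff $0 → loss $4401.
$86635: truthful payoff $2767, deviation payoff $0 → loss $2767.
Total loss = $27546 + $22758 + $4401 + $2767 = $57472.
Because the price is fixed by the runner-up's bid, deviating from your value can only change a good outcome into a bad one — never the reverse.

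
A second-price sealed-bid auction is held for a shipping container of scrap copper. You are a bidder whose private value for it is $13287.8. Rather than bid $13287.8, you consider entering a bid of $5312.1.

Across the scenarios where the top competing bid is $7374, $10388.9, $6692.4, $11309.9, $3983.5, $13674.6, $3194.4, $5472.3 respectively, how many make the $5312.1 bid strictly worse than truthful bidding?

5

The deviation hurts exactly when the highest competing bid lies strictly between $5312.1 and $13287.8 — underbidding then forfeits a profitable win.
$7374: inside the interval → strictly worse (loss $5913.8).
$10388.9: inside the interval → strictly worse (loss $2898.9).
$6692.4: inside the interval → strictly worse (loss $6595.4).
$11309.9: inside the interval → strictly worse (loss $1977.9).
$3983.5: below both → same outcome either way.
$13674.6: above both → same outcome either way.
$3194.4: below both → same outcome either way.
$5472.3: inside the interval → strictly worse (loss $7815.5).
Count: 5.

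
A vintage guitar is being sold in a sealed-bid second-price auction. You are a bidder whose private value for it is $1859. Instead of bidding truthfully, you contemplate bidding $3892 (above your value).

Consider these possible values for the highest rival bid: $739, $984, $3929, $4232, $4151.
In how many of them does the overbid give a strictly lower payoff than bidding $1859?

0

The deviation hurts exactly when the highest competing bid lies strictly between $1859 and $3892 — overbidding then wins at a price above your value.
$739: below both → same outcome either way.
$984: below both → same outcome either way.
$3929: above both → same outcome either way.
$4232: above both → same outcome either way.
$4151: above both → same outcome either way.
Count: 0.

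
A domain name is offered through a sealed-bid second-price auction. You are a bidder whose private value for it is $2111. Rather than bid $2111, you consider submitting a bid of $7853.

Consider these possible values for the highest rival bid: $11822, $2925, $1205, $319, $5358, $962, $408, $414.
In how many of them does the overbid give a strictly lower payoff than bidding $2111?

2

The deviation hurts exactly when the highest competing bid lies strictly between $2111 and $7853 — overbidding then wins at a price above your value.
$11822: above both → same outcome either way.
$2925: inside the interval → strictly worse (loss $814).
$1205: below both → same outcome either way.
$319: below both → same outcome either way.
$5358: inside the interval → strictly worse (loss $3247).
$962: below both → same outcome either way.
$408: below both → same outcome either way.
$414: below both → same outcome either way.
Count: 2.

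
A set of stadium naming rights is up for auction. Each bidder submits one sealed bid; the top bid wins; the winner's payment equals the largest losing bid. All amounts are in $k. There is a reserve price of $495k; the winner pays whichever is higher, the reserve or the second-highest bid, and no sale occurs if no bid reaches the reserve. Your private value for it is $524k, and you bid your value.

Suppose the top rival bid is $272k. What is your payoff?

$29k

Your bid $524k is the highest and exceeds the reserve.
Price = max(second-highest bid, reserve) = max($272k, $495k) = $495k.
Payoff = $524k − $495k = $29k.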